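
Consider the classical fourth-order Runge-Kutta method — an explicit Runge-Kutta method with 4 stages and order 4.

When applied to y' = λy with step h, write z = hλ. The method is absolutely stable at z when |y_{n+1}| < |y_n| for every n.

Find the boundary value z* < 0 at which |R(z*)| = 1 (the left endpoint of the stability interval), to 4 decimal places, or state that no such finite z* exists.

left endpoint -2.7853.

On y'=λy, z=hλ:
  order 4, 4-stage ⇒ R(z)=1+z+z^2/2+z^3/6+z^4/24
  (e.g. R(-1.12)=0.33861, |R|=0.33861)

Solve |R(x)|<1 on ℝ⁻.
x=-1.12: |R|=0.3386
|R(-1.77)|=0.2812 |R(-0.91)|=0.4070 |R(-0.88)|=0.4186
Bisect:
  x_lo=-3.6491 |R|=3.2986  x_hi=-0.0870 |R|=0.9166
  mid=-1.86809 |R|=0.29769 →hi
  mid=-2.75861 |R|=0.96051 →hi
  mid=-3.20387 |R|=1.83759 →lo
  mid=-2.98124 |R|=1.33792 →lo
  mid=-2.86992 |R|=1.13528 →lo
  mid=-2.81427 |R|=1.04457 →lo
  mid=-2.78644 |R|=1.00173 →lo
  ...
  [-2.78535,-2.78513] ⇒ x*=-2.7853
Interval (-2.7853, 0).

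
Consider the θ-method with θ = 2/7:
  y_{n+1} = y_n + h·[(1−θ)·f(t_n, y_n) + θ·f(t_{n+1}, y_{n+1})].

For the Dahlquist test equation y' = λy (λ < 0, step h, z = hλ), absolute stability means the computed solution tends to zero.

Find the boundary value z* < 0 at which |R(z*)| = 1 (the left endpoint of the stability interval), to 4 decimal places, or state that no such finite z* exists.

Test eqn y'=λy, z=hλ:
  y_{n+1} = y_n + z·[5/7·y_n + 2/7·y_{n+1}] ⇒ (1 − 2/7z)y_{n+1} = (1 + 5/7z)y_n
  Hence R(z) = (1 + 5/7z)/(1 − 2/7z).

Boundary: |R(x)|=1, x<0.
x=-1.29: |R|=0.0574
R=−1: 1+5/7x = −1+2/7x ⇒ -3/7x=2 ⇒ x=2/(-3/7)=-4.6667
Confirm numerically:
  x=-4.215: |R|=0.91218 <1
  x=-3.229: |R|=0.67952 <1
  x=-3.086: |R|=0.63999 <1
  x=-5.206: |R|=1.09292 >1
  x=-5.188: |R|=1.09001 >1
  x=-4.896: |R|=1.04097 >1
Interval (-4.6667, 0).

left endpoint -4.6667.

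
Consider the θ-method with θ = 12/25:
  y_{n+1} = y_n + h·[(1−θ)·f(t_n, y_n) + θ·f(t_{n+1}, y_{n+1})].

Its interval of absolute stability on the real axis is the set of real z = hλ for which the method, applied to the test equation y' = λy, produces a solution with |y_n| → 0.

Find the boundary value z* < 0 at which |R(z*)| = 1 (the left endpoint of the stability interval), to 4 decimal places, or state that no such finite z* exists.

left endpoint -50.0000.

Set f=λy, z=hλ:
  y_{n+1} = y_n + z·[13/25·y_n + 12/25·y_{n+1}] ⇒ (1 − 12/25z)y_{n+1} = (1 + 13/25z)y_n
  so R(z) = (1 + 13/25z)/(1 − 12/25z).

Need |R(x)|<1, x<0.
x=-1.75: |R|=0.0489
R=−1: 1+13/25x = −1+12/25x ⇒ -1/25x=2 ⇒ x=2/(-1/25)=-50.0000
Confirm numerically:
  x=-47.416: |R|=0.99565 <1
  x=-31.137: |R|=0.95268 <1
  x=-20.931: |R|=0.89474 <1
  x=-50.389: |R|=1.00062 >1
  x=-50.225: |R|=1.00036 >1
So |R|<1 on (-50.0000, 0).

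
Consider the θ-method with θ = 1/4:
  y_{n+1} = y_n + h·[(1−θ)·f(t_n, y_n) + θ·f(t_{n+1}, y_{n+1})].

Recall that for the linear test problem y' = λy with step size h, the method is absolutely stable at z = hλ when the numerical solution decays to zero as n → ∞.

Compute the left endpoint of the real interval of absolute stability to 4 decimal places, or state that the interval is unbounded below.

left endpoint -4.0000.

With y'=λy (z=hλ):
  y_{n+1} = y_n + z·[3/4·y_n + 1/4·y_{n+1}] ⇒ (1 − 1/4z)y_{n+1} = (1 + 3/4z)y_n
  R(z) = (1 + 3/4z)/(1 − 1/4z).

Boundary: |R(x)|=1, x<0.
x=-1.51: |R|=0.0962
R=−1: 1+3/4x = −1+1/4x ⇒ -1/2x=2 ⇒ x=2/(-1/2)=-4.0000
Confirm numerically:
  x=-3.775: |R|=0.94212 <1
  x=-2.604: |R|=0.57723 <1
  x=-2.314: |R|=0.46595 <1
  x=-4.438: |R|=1.10382 >1
  x=-4.267: |R|=1.06459 >1
  x=-4.177: |R|=1.04329 >1
Stable set (-4.0000, 0).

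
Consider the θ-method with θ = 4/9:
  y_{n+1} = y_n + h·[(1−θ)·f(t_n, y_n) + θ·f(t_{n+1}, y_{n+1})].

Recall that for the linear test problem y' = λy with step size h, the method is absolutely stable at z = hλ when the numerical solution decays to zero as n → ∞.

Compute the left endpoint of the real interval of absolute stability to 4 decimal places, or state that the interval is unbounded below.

With y'=λy (z=hλ):
  y_{n+1} = y_n + z·[5/9·y_n + 4/9·y_{n+1}] ⇒ (1 − 4/9z)y_{n+1} = (1 + 5/9z)y_n
  so R(z) = (1 + 5/9z)/(1 − 4/9z).

Find x<0 with |R(x)|<1.
x=-1.63: |R|=0.0548
R=−1: 1+5/9x = −1+4/9x ⇒ -1/9x=2 ⇒ x=2/(-1/9)=-18.0000
Confirm numerically:
  x=-15.323: |R|=0.96192 <1
  x=-14.472: |R|=0.94726 <1
  x=-14.177: |R|=0.94182 <1
  x=-7.632: |R|=0.73770 <1
  x=-18.271: |R|=1.00330 >1
  x=-18.229: |R|=1.00280 >1
Interval (-18.0000, 0).

z* = -18.0000.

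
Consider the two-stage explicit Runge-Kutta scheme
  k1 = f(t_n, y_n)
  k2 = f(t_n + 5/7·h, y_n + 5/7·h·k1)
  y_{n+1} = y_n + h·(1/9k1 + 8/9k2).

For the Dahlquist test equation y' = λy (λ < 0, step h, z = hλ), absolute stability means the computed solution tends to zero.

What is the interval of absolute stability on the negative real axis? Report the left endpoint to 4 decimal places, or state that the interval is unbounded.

z∈(-1.5750,0).

Set f=λy, z=hλ:
  k1=λy_n ⇒ h·k1=z·y_n;  k2=λ(1+5/7z)y_n ⇒ h·k2=z(1+5/7z)y_n
  y_{n+1}/y_n = 1 + 1/9z + 8/9z(1+5/7z) = 1 + z + 40/63z²
  ⇒ R(z) = 1 + z + 40/63z².

Need |R(x)|<1, x<0.
x=-1.29: |R|=0.7666
R=1: x+40/63x²=0 ⇒ x=−63/40=-1.5750; min R=1−1/(4·40/63)=0.6062>−1
Confirm numerically:
  x=-1.468: |R|=0.90027 <1
  x=-1.394: |R|=0.83980 <1
  x=-1.284: |R|=0.76277 <1
  x=-0.795: |R|=0.60629 <1
  x=-2.052: |R|=1.62146 >1
  x=-1.993: |R|=1.52894 >1
  x=-1.782: |R|=1.23421 >1
Interval (-1.5750, 0).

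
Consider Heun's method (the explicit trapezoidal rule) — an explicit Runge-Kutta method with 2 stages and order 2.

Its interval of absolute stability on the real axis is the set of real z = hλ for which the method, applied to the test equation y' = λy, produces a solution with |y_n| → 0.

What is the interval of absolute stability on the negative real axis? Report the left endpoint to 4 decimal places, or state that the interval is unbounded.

(-2.0000, 0).

Test eqn y'=λy, z=hλ:
  order 2, 2-stage ⇒ R(z)=1+z+z^2/2
  (e.g. R(-0.71)=0.54205, |R|=0.54205)

Boundary: |R(x)|=1, x<0.
x=-0.71: |R|=0.5421
|R(-2.2)|=1.2200 |R(-0.91)|=0.5041 |R(-0.57)|=0.5924
Bisect:
  x_lo=-2.6676 |R|=1.8904  x_hi=-0.3592 |R|=0.7053
  mid=-1.51337 |R|=0.63178 →hi
  mid=-2.09047 |R|=1.09456 →lo
  mid=-1.80192 |R|=0.82154 →hi
  mid=-1.94619 |R|=0.94764 →hi
  mid=-2.01833 |R|=1.01850 →lo
  mid=-1.98226 |R|=0.98242 →hi
  mid=-2.00030 |R|=1.00030 →lo
  mid=-1.99128 |R|=0.99132 →hi
  mid=-1.99579 |R|=0.99580 →hi
  mid=-1.99804 |R|=0.99804 →hi
  ...
  [-2.00001,-1.99987] ⇒ x*=-2.0000
So |R|<1 on (-2.0000, 0).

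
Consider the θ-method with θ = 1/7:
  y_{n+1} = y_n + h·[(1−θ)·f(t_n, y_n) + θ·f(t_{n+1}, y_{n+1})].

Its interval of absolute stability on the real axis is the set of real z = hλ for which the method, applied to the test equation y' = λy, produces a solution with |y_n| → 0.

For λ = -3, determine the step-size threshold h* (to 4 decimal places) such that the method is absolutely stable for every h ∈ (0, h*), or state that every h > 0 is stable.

With y'=λy (z=hλ):
  y_{n+1} = y_n + z·[6/7·y_n + 1/7·y_{n+1}] ⇒ (1 − 1/7z)y_{n+1} = (1 + 6/7z)y_n
  Hence R(z) = (1 + 6/7z)/(1 − 1/7z).

Solve |R(x)|<1 on ℝ⁻.
x=-0.5: |R|=0.5333
R=−1: 1+6/7x = −1+1/7x ⇒ -5/7x=2 ⇒ x=2/(-5/7)=-2.8000
Confirm numerically:
  x=-1.883: |R|=0.48385 <1
  x=-1.675: |R|=0.35159 <1
  x=-1.529: |R|=0.25490 <1
  x=-1.221: |R|=0.03965 <1
  x=-3.396: |R|=1.28665 >1
  x=-3.204: |R|=1.19796 >1
Stable set (-2.8000, 0).

(-2.8000,0); λ=-3 ⇒ h* = (14/5)/3 = 0.9333.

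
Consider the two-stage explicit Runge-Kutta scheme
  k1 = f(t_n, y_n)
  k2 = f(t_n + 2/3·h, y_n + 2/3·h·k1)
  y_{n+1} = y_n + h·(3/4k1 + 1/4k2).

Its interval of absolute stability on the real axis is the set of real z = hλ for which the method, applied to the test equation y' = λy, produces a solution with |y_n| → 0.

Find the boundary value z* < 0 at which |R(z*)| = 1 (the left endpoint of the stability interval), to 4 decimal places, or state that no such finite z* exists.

z* = -6.0000.

On y'=λy, z=hλ:
  k1=λy_n ⇒ h·k1=z·y_n;  k2=λ(1+2/3z)y_n ⇒ h·k2=z(1+2/3z)y_n
  y_{n+1}/y_n = 1 + 3/4z + 1/4z(1+2/3z) = 1 + z + 1/6z²
  Hence R(z) = 1 + z + 1/6z².

Boundary: |R(x)|=1, x<0.
x=-0.54: |R|=0.5086
R=1: x+1/6x²=0 ⇒ x=−6=-6.0000; min R=1−1/(4·1/6)=-0.5000>−1
Confirm numerically:
  x=-4.616: |R|=0.06476 <1
  x=-3.791: |R|=0.39572 <1
  x=-3.197: |R|=0.49353 <1
  x=-2.581: |R|=0.47074 <1
  x=-6.393: |R|=1.41874 >1
  x=-6.252: |R|=1.26258 >1
Interval (-6.0000, 0).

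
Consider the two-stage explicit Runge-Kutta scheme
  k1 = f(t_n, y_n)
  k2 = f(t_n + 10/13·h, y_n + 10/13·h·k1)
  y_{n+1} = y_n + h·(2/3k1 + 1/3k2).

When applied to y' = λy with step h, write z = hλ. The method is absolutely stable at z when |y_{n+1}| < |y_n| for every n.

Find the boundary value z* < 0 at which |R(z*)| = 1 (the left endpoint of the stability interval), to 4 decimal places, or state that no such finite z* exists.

z* = -3.9000.

Set f=λy, z=hλ:
  k1=λy_n ⇒ h·k1=z·y_n;  k2=λ(1+10/13z)y_n ⇒ h·k2=z(1+10/13z)y_n
  y_{n+1}/y_n = 1 + 2/3z + 1/3z(1+10/13z) = 1 + z + 10/39z²
  so R(z) = 1 + z + 10/39z².

Solve |R(x)|<1 on ℝ⁻.
x=-1.44: |R|=0.0917
R=1: x+10/39x²=0 ⇒ x=−39/10=-3.9000; min R=1−1/(4·10/39)=0.0250>−1
Confirm numerically:
  x=-3.743: |R|=0.84932 <1
  x=-3.692: |R|=0.80309 <1
  x=-2.274: |R|=0.05192 <1
  x=-4.198: |R|=1.32077 >1
  x=-3.948: |R|=1.04859 >1
Interval (-3.9000, 0).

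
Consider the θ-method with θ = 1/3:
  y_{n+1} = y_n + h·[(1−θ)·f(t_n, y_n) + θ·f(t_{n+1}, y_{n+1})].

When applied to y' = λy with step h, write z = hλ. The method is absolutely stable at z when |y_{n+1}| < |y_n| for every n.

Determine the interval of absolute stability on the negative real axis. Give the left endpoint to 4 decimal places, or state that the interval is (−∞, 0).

z∈(-6.0000,0).

Test eqn y'=λy, z=hλ:
  y_{n+1} = y_n + z·[2/3·y_n + 1/3·y_{n+1}] ⇒ (1 − 1/3z)y_{n+1} = (1 + 2/3z)y_n
  ⇒ R(z) = (1 + 2/3z)/(1 − 1/3z).

Need |R(x)|<1, x<0.
x=-1.43: |R|=0.0316
R=−1: 1+2/3x = −1+1/3x ⇒ -1/3x=2 ⇒ x=2/(-1/3)=-6.0000
Confirm numerically:
  x=-4.693: |R|=0.83011 <1
  x=-3.830: |R|=0.68228 <1
  x=-2.741: |R|=0.43233 <1
  x=-2.726: |R|=0.42822 <1
  x=-6.577: |R|=1.06025 >1
  x=-6.502: |R|=1.05283 >1
  x=-6.087: |R|=1.00957 >1
Stable set (-6.0000, 0).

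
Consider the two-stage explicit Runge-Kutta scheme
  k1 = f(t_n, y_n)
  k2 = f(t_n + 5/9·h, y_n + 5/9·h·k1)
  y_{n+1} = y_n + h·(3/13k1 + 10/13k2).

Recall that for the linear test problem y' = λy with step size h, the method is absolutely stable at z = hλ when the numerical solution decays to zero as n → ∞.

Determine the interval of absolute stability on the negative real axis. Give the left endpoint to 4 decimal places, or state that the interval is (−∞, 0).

z∈(-2.3400,0).

With y'=λy (z=hλ):
  k1=λy_n ⇒ h·k1=z·y_n;  k2=λ(1+5/9z)y_n ⇒ h·k2=z(1+5/9z)y_n
  y_{n+1}/y_n = 1 + 3/13z + 10/13z(1+5/9z) = 1 + z + 50/117z²
  so R(z) = 1 + z + 50/117z².

Need |R(x)|<1, x<0.
x=-0.64: |R|=0.5350
R=1: x+50/117x²=0 ⇒ x=−117/50=-2.3400; min R=1−1/(4·50/117)=0.4150>−1
Confirm numerically:
  x=-1.641: |R|=0.50980 <1
  x=-1.168: |R|=0.41500 <1
  x=-1.124: |R|=0.41590 <1
  x=-0.983: |R|=0.42994 <1
  x=-2.885: |R|=1.67193 >1
  x=-2.538: |R|=1.21475 >1
Stable set (-2.3400, 0).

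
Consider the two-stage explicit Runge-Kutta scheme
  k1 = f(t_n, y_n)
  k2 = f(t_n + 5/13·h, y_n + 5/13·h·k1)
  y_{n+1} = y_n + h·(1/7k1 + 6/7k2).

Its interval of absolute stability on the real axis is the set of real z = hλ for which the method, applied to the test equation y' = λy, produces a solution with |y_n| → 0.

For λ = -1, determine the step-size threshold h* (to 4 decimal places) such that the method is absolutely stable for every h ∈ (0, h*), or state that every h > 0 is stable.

Test eqn y'=λy, z=hλ:
  k1=λy_n ⇒ h·k1=z·y_n;  k2=λ(1+5/13z)y_n ⇒ h·k2=z(1+5/13z)y_n
  y_{n+1}/y_n = 1 + 1/7z + 6/7z(1+5/13z) = 1 + z + 30/91z²
  so R(z) = 1 + z + 30/91z².

Need |R(x)|<1, x<0.
x=-0.45: |R|=0.6168
R=1: x+30/91x²=0 ⇒ x=−91/30=-3.0333; min R=1−1/(4·30/91)=0.2417>−1
Confirm numerically:
  x=-2.880: |R|=0.85442 <1
  x=-2.824: |R|=0.80511 <1
  x=-1.485: |R|=0.24200 <1
  x=-3.413: |R|=1.42719 >1
  x=-3.364: |R|=1.36671 >1
  x=-3.318: |R|=1.31138 >1
Stable set (-3.0333, 0).

(-3.0333,0); λ=-1 ⇒ h* = (91/30)/1 = 3.0333.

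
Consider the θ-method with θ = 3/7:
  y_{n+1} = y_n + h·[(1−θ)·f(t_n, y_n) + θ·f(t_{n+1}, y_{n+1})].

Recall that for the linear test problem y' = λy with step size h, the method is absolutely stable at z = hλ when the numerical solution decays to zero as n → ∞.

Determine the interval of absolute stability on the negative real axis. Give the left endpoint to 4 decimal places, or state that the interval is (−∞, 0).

With y'=λy (z=hλ):
  y_{n+1} = y_n + z·[4/7·y_n + 3/7·y_{n+1}] ⇒ (1 − 3/7z)y_{n+1} = (1 + 4/7z)y_n
  R(z) = (1 + 4/7z)/(1 − 3/7z).

Solve |R(x)|<1 on ℝ⁻.
x=-0.74: |R|=0.4382
R=−1: 1+4/7x = −1+3/7x ⇒ -1/7x=2 ⇒ x=2/(-1/7)=-14.0000
Confirm numerically:
  x=-13.584: |R|=0.99129 <1
  x=-9.580: |R|=0.87633 <1
  x=-7.900: |R|=0.80130 <1
  x=-14.253: |R|=1.00508 >1
  x=-14.237: |R|=1.00477 >1
  x=-14.141: |R|=1.00285 >1
Interval (-14.0000, 0).

(-14.0000, 0).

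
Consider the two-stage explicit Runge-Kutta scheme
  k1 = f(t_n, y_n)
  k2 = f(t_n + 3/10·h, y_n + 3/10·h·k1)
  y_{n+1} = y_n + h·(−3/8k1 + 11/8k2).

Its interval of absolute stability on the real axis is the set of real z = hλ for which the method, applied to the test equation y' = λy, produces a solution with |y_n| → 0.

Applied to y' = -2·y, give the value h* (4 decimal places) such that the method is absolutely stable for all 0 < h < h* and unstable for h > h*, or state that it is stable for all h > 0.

(-2.4242,0); λ=-2 ⇒ h* = (80/33)/2 = 1.2121.

On y'=λy, z=hλ:
  k1=λy_n ⇒ h·k1=z·y_n;  k2=λ(1+3/10z)y_n ⇒ h·k2=z(1+3/10z)y_n
  y_{n+1}/y_n = 1 − 3/8z + 11/8z(1+3/10z) = 1 + z + 33/80z²
  ⇒ R(z) = 1 + z + 33/80z².

Boundary: |R(x)|=1, x<0.
x=-0.67: |R|=0.5152
R=1: x+33/80x²=0 ⇒ x=−80/33=-2.4242; min R=1−1/(4·33/80)=0.3939>−1
Confirm numerically:
  x=-1.727: |R|=0.50329 <1
  x=-1.143: |R|=0.39591 <1
  x=-1.101: |R|=0.39903 <1
  x=-2.970: |R|=1.66862 >1
  x=-2.869: |R|=1.52635 >1
  x=-2.690: |R|=1.29489 >1
Stable set (-2.4242, 0).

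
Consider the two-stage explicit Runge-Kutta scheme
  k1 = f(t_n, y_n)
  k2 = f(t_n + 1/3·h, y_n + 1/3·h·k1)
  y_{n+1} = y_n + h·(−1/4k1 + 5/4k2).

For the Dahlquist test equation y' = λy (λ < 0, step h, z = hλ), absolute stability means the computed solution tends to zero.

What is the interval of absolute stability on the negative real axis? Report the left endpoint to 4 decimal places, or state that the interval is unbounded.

With y'=λy (z=hλ):
  k1=λy_n ⇒ h·k1=z·y_n;  k2=λ(1+1/3z)y_n ⇒ h·k2=z(1+1/3z)y_n
  y_{n+1}/y_n = 1 − 1/4z + 5/4z(1+1/3z) = 1 + z + 5/12z²
  ⇒ R(z) = 1 + z + 5/12z².

Boundary: |R(x)|=1, x<0.
x=-1.53: |R|=0.4454
R=1: x+5/12x²=0 ⇒ x=−12/5=-2.4000; min R=1−1/(4·5/12)=0.4000>−1
Confirm numerically:
  x=-2.345: |R|=0.94626 <1
  x=-1.807: |R|=0.55352 <1
  x=-1.467: |R|=0.42970 <1
  x=-1.406: |R|=0.41768 <1
  x=-2.956: |R|=1.68481 >1
  x=-2.541: |R|=1.14928 >1
Stable set (-2.4000, 0).

z∈(-2.4000,0).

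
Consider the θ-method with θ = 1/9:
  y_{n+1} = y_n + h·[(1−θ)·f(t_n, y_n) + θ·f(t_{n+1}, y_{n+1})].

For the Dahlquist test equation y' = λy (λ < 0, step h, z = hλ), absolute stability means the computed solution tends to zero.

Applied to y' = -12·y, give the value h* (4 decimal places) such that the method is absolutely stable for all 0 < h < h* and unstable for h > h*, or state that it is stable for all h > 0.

On y'=λy, z=hλ:
  y_{n+1} = y_n + z·[8/9·y_n + 1/9·y_{n+1}] ⇒ (1 − 1/9z)y_{n+1} = (1 + 8/9z)y_n
  so R(z) = (1 + 8/9z)/(1 − 1/9z).

Need |R(x)|<1, x<0.
x=-1.65: |R|=0.3944
R=−1: 1+8/9x = −1+1/9x ⇒ -7/9x=2 ⇒ x=2/(-7/9)=-2.5714
Confirm numerically:
  x=-2.091: |R|=0.69678 <1
  x=-1.917: |R|=0.58038 <1
  x=-1.500: |R|=0.28571 <1
  x=-3.009: |R|=1.25506 >1
  x=-2.916: |R|=1.20242 >1
  x=-2.680: |R|=1.06507 >1
So |R|<1 on (-2.5714, 0).

(-2.5714,0); λ=-12 ⇒ h* = (18/7)/12 = 0.2143.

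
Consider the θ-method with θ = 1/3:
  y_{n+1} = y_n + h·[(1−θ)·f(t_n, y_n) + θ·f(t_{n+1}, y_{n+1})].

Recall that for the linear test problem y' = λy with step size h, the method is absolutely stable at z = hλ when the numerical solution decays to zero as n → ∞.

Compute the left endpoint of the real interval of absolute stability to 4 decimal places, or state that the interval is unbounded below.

With y'=λy (z=hλ):
  y_{n+1} = y_n + z·[2/3·y_n + 1/3·y_{n+1}] ⇒ (1 − 1/3z)y_{n+1} = (1 + 2/3z)y_n
  so R(z) = (1 + 2/3z)/(1 − 1/3z).

Find x<0 with |R(x)|<1.
x=-0.7: |R|=0.4324
R=−1: 1+2/3x = −1+1/3x ⇒ -1/3x=2 ⇒ x=2/(-1/3)=-6.0000
Confirm numerically:
  x=-5.283: |R|=0.91344 <1
  x=-2.546: |R|=0.37721 <1
  x=-2.436: |R|=0.34437 <1
  x=-6.517: |R|=1.05432 >1
  x=-6.514: |R|=1.05403 >1
So |R|<1 on (-6.0000, 0).

left endpoint -6.0000.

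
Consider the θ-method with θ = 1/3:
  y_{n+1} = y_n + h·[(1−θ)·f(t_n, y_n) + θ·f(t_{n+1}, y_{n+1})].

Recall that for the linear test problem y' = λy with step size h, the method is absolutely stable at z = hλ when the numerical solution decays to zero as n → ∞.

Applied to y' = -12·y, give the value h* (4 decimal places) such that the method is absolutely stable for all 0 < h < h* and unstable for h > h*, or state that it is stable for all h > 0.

Set f=λy, z=hλ:
  y_{n+1} = y_n + z·[2/3·y_n + 1/3·y_{n+1}] ⇒ (1 − 1/3z)y_{n+1} = (1 + 2/3z)y_n
  so R(z) = (1 + 2/3z)/(1 − 1/3z).

Need |R(x)|<1, x<0.
x=-0.88: |R|=0.3196
R=−1: 1+2/3x = −1+1/3x ⇒ -1/3x=2 ⇒ x=2/(-1/3)=-6.0000
Confirm numerically:
  x=-5.661: |R|=0.96086 <1
  x=-4.893: |R|=0.85975 <1
  x=-4.350: |R|=0.77551 <1
  x=-6.327: |R|=1.03506 >1
  x=-6.120: |R|=1.01316 >1
Stable set (-6.0000, 0).

(-6.0000,0); λ=-12 ⇒ h* = (6)/12 = 0.5000.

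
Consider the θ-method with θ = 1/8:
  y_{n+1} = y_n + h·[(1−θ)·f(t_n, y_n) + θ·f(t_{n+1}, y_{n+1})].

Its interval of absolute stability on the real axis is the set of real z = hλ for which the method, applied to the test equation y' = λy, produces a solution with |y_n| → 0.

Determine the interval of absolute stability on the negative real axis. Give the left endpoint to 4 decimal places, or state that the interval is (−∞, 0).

(-2.6667, 0).

On y'=λy, z=hλ:
  y_{n+1} = y_n + z·[7/8·y_n + 1/8·y_{n+1}] ⇒ (1 − 1/8z)y_{n+1} = (1 + 7/8z)y_n
  R(z) = (1 + 7/8z)/(1 − 1/8z).

Boundary: |R(x)|=1, x<0.
x=-0.46: |R|=0.5650
R=−1: 1+7/8x = −1+1/8x ⇒ -3/4x=2 ⇒ x=2/(-3/4)=-2.6667
Confirm numerically:
  x=-2.507: |R|=0.90882 <1
  x=-2.445: |R|=0.87267 <1
  x=-1.961: |R|=0.57494 <1
  x=-1.945: |R|=0.56461 <1
  x=-2.985: |R|=1.17387 >1
  x=-2.838: |R|=1.09485 >1
Interval (-2.6667, 0).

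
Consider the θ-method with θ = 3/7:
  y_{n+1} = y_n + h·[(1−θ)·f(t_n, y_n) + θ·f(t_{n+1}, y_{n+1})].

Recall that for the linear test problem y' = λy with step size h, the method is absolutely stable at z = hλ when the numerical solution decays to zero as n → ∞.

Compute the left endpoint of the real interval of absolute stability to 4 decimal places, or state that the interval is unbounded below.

With y'=λy (z=hλ):
  y_{n+1} = y_n + z·[4/7·y_n + 3/7·y_{n+1}] ⇒ (1 − 3/7z)y_{n+1} = (1 + 4/7z)y_n
  ⇒ R(z) = (1 + 4/7z)/(1 − 3/7z).

Solve |R(x)|<1 on ℝ⁻.
x=-1.43: |R|=0.1134
R=−1: 1+4/7x = −1+3/7x ⇒ -1/7x=2 ⇒ x=2/(-1/7)=-14.0000
Confirm numerically:
  x=-11.592: |R|=0.94236 <1
  x=-11.211: |R|=0.93136 <1
  x=-8.186: |R|=0.81577 <1
  x=-6.617: |R|=0.72504 <1
  x=-14.461: |R|=1.00915 >1
  x=-14.451: |R|=1.00896 >1
  x=-14.422: |R|=1.00840 >1
Interval (-14.0000, 0).

left endpoint -14.0000.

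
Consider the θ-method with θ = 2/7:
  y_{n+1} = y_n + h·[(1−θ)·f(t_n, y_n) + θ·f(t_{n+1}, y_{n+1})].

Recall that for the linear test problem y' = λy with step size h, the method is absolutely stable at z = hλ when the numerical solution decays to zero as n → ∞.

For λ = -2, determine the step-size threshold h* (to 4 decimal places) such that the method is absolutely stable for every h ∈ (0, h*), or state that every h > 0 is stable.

(-4.6667,0); λ=-2 ⇒ h* = (14/3)/2 = 2.3333.

Set f=λy, z=hλ:
  y_{n+1} = y_n + z·[5/7·y_n + 2/7·y_{n+1}] ⇒ (1 − 2/7z)y_{n+1} = (1 + 5/7z)y_n
  R(z) = (1 + 5/7z)/(1 − 2/7z).

Find x<0 with |R(x)|<1.
x=-0.83: |R|=0.3291
R=−1: 1+5/7x = −1+2/7x ⇒ -3/7x=2 ⇒ x=2/(-3/7)=-4.6667
Confirm numerically:
  x=-3.472: |R|=0.74297 <1
  x=-2.332: |R|=0.39952 <1
  x=-2.205: |R|=0.35276 <1
  x=-2.129: |R|=0.32377 <1
  x=-5.103: |R|=1.07608 >1
  x=-4.930: |R|=1.04686 >1
  x=-4.889: |R|=1.03975 >1
Interval (-4.6667, 0).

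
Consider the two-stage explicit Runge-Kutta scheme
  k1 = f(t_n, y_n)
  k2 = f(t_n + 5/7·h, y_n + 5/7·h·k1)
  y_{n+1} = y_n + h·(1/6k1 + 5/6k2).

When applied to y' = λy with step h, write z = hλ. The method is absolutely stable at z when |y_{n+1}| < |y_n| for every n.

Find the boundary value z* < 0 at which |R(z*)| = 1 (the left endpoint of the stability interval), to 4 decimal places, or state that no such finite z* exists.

Test eqn y'=λy, z=hλ:
  k1=λy_n ⇒ h·k1=z·y_n;  k2=λ(1+5/7z)y_n ⇒ h·k2=z(1+5/7z)y_n
  y_{n+1}/y_n = 1 + 1/6z + 5/6z(1+5/7z) = 1 + z + 25/42z²
  so R(z) = 1 + z + 25/42z².

Boundary: |R(x)|=1, x<0.
x=-1.52: |R|=0.8552
R=1: x+25/42x²=0 ⇒ x=−42/25=-1.6800; min R=1−1/(4·25/42)=0.5800>−1
Confirm numerically:
  x=-1.549: |R|=0.87921 <1
  x=-1.360: |R|=0.74095 <1
  x=-0.831: |R|=0.58005 <1
  x=-0.820: |R|=0.58024 <1
  x=-1.999: |R|=1.37957 >1
  x=-1.854: |R|=1.19202 >1
So |R|<1 on (-1.6800, 0).

left endpoint -1.6800.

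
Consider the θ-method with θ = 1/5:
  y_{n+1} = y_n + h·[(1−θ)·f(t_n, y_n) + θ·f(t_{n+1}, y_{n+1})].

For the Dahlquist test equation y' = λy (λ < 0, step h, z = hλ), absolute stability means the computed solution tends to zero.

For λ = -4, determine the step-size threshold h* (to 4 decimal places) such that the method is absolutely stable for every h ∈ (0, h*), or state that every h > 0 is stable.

(-3.3333,0); λ=-4 ⇒ h* = (10/3)/4 = 0.8333.

Test eqn y'=λy, z=hλ:
  y_{n+1} = y_n + z·[4/5·y_n + 1/5·y_{n+1}] ⇒ (1 − 1/5z)y_{n+1} = (1 + 4/5z)y_n
  so R(z) = (1 + 4/5z)/(1 − 1/5z).

Boundary: |R(x)|=1, x<0.
x=-1.34: |R|=0.0568
R=−1: 1+4/5x = −1+1/5x ⇒ -3/5x=2 ⇒ x=2/(-3/5)=-3.3333
Confirm numerically:
  x=-2.160: |R|=0.50838 <1
  x=-1.921: |R|=0.38781 <1
  x=-1.859: |R|=0.35515 <1
  x=-1.487: |R|=0.14614 <1
  x=-3.699: |R|=1.12611 >1
  x=-3.557: |R|=1.07842 >1
So |R|<1 on (-3.3333, 0).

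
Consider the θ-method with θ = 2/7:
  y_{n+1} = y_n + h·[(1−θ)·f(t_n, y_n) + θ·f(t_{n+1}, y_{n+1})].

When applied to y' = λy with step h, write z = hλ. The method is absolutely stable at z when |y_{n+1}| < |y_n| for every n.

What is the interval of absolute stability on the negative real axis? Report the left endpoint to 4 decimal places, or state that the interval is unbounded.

Test eqn y'=λy, z=hλ:
  y_{n+1} = y_n + z·[5/7·y_n + 2/7·y_{n+1}] ⇒ (1 − 2/7z)y_{n+1} = (1 + 5/7z)y_n
  Hence R(z) = (1 + 5/7z)/(1 − 2/7z).

Boundary: |R(x)|=1, x<0.
x=-1.71: |R|=0.1488
R=−1: 1+5/7x = −1+2/7x ⇒ -3/7x=2 ⇒ x=2/(-3/7)=-4.6667
Confirm numerically:
  x=-3.645: |R|=0.78551 <1
  x=-3.145: |R|=0.65651 <1
  x=-2.346: |R|=0.40455 <1
  x=-5.227: |R|=1.09631 >1
  x=-5.192: |R|=1.09066 >1
  x=-4.826: |R|=1.02871 >1
Stable set (-4.6667, 0).

z∈(-4.6667,0).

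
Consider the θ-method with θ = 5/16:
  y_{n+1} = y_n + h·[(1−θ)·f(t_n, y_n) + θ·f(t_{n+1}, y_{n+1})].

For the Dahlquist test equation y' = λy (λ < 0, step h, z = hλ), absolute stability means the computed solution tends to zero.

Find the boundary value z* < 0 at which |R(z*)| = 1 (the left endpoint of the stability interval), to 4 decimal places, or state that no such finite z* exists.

Test eqn y'=λy, z=hλ:
  y_{n+1} = y_n + z·[11/16·y_n + 5/16·y_{n+1}] ⇒ (1 − 5/16z)y_{n+1} = (1 + 11/16z)y_n
  so R(z) = (1 + 11/16z)/(1 − 5/16z).

Solve |R(x)|<1 on ℝ⁻.
x=-1.44: |R|=0.0069
R=−1: 1+11/16x = −1+5/16x ⇒ -3/8x=2 ⇒ x=2/(-3/8)=-5.3333
Confirm numerically:
  x=-3.693: |R|=0.71443 <1
  x=-3.364: |R|=0.63998 <1
  x=-2.717: |R|=0.46939 <1
  x=-5.578: |R|=1.03345 >1
  x=-5.464: |R|=1.01810 >1
  x=-5.356: |R|=1.00318 >1
Stable set (-5.3333, 0).

left endpoint -5.3333.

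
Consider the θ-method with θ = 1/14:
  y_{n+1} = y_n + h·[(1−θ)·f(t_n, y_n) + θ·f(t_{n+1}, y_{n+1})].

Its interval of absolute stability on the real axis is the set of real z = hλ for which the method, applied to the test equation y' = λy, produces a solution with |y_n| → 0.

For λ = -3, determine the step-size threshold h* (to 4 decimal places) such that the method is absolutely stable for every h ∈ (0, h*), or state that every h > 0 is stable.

(-2.3333,0); λ=-3 ⇒ h* = (7/3)/3 = 0.7778.

With y'=λy (z=hλ):
  y_{n+1} = y_n + z·[13/14·y_n + 1/14·y_{n+1}] ⇒ (1 − 1/14z)y_{n+1} = (1 + 13/14z)y_n
  so R(z) = (1 + 13/14z)/(1 − 1/14z).

Find x<0 with |R(x)|<1.
x=-0.99: |R|=0.0754
R=−1: 1+13/14x = −1+1/14x ⇒ -6/7x=2 ⇒ x=2/(-6/7)=-2.3333
Confirm numerically:
  x=-2.259: |R|=0.94514 <1
  x=-2.117: |R|=0.83893 <1
  x=-1.460: |R|=0.32212 <1
  x=-1.281: |R|=0.17361 <1
  x=-2.804: |R|=1.33611 >1
  x=-2.454: |R|=1.08800 >1
Stable set (-2.3333, 0).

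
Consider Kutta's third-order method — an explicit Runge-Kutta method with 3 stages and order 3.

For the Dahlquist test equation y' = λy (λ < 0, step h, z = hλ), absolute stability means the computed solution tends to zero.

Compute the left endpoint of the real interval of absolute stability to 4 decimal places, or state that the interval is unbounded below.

left endpoint -2.5127.

On y'=λy, z=hλ:
  order 3, 3-stage ⇒ R(z)=1+z+z^2/2+z^3/6
  (e.g. R(-1.14)=0.26288, |R|=0.26288)

Solve |R(x)|<1 on ℝ⁻.
x=-1.14: |R|=0.2629
|R(-1.95)|=0.2846 |R(-1.12)|=0.2730 |R(-0.57)|=0.5616
Bisect:
  x_lo=-3.2150 |R|=2.5853  x_hi=-0.3347 |R|=0.7151
  mid=-1.77482 |R|=0.13161 →hi
  mid=-2.49490 |R|=0.97089 →hi
  mid=-2.85493 |R|=1.65787 →lo
  mid=-2.67492 |R|=1.28724 →lo
  mid=-2.58491 |R|=1.12265 →lo
  mid=-2.53990 |R|=1.04521 →lo
  mid=-2.51740 |R|=1.00767 →lo
  mid=-2.50615 |R|=0.98919 →hi
  mid=-2.51177 |R|=0.99840 →hi
  mid=-2.51459 |R|=1.00303 →lo
  ...
  [-2.51283,-2.51265] ⇒ x*=-2.5127
So |R|<1 on (-2.5127, 0).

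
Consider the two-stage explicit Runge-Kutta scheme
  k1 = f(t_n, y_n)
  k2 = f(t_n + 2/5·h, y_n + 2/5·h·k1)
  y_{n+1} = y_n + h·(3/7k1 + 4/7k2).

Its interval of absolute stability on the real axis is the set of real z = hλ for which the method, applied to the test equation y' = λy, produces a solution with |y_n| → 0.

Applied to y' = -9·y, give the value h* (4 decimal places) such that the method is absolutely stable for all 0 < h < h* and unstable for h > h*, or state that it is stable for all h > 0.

(-4.3750,0); λ=-9 ⇒ h* = (35/8)/9 = 0.4861.

With y'=λy (z=hλ):
  k1=λy_n ⇒ h·k1=z·y_n;  k2=λ(1+2/5z)y_n ⇒ h·k2=z(1+2/5z)y_n
  y_{n+1}/y_n = 1 + 3/7z + 4/7z(1+2/5z) = 1 + z + 8/35z²
  ⇒ R(z) = 1 + z + 8/35z².

Boundary: |R(x)|=1, x<0.
x=-1.79: |R|=0.0576
R=1: x+8/35x²=0 ⇒ x=−35/8=-4.3750; min R=1−1/(4·8/35)=-0.0938>−1
Confirm numerically:
  x=-4.346: |R|=0.97119 <1
  x=-2.921: |R|=0.02923 <1
  x=-2.071: |R|=0.09065 <1
  x=-4.792: |R|=1.45675 >1
  x=-4.529: |R|=1.15942 >1
  x=-4.488: |R|=1.11592 >1
Interval (-4.3750, 0).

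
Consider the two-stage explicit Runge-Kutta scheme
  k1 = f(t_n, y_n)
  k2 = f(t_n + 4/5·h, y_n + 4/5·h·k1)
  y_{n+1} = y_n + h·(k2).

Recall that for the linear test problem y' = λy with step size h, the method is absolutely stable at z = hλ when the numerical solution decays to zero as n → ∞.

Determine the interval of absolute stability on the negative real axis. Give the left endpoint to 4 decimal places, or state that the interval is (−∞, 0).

With y'=λy (z=hλ):
  k1=λy_n ⇒ h·k1=z·y_n;  k2=λ(1+4/5z)y_n ⇒ h·k2=z(1+4/5z)y_n
  y_{n+1}/y_n = 1 + z(1+4/5z) = 1 + z + 4/5z²
  Hence R(z) = 1 + z + 4/5z².

Boundary: |R(x)|=1, x<0.
x=-0.91: |R|=0.7525
R=1: x+4/5x²=0 ⇒ x=−5/4=-1.2500; min R=1−1/(4·4/5)=0.6875>−1
Confirm numerically:
  x=-1.151: |R|=0.90884 <1
  x=-1.082: |R|=0.85458 <1
  x=-0.901: |R|=0.74844 <1
  x=-0.612: |R|=0.68764 <1
  x=-1.682: |R|=1.58130 >1
  x=-1.429: |R|=1.20463 >1
  x=-1.382: |R|=1.14594 >1
Stable set (-1.2500, 0).

z∈(-1.2500,0).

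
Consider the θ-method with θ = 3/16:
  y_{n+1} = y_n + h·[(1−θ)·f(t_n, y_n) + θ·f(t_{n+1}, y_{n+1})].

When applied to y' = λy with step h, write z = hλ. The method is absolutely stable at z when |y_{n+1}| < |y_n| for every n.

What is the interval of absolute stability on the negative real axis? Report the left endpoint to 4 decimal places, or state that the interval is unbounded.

Test eqn y'=λy, z=hλ:
  y_{n+1} = y_n + z·[13/16·y_n + 3/16·y_{n+1}] ⇒ (1 − 3/16z)y_{n+1} = (1 + 13/16z)y_n
  so R(z) = (1 + 13/16z)/(1 − 3/16z).

Boundary: |R(x)|=1, x<0.
x=-1: |R|=0.1579
R=−1: 1+13/16x = −1+3/16x ⇒ -5/8x=2 ⇒ x=2/(-5/8)=-3.2000
Confirm numerically:
  x=-2.446: |R|=0.67692 <1
  x=-1.727: |R|=0.30457 <1
  x=-1.502: |R|=0.17195 <1
  x=-1.438: |R|=0.13262 <1
  x=-3.602: |R|=1.14997 >1
  x=-3.445: |R|=1.09303 >1
  x=-3.422: |R|=1.08452 >1
So |R|<1 on (-3.2000, 0).

z∈(-3.2000,0).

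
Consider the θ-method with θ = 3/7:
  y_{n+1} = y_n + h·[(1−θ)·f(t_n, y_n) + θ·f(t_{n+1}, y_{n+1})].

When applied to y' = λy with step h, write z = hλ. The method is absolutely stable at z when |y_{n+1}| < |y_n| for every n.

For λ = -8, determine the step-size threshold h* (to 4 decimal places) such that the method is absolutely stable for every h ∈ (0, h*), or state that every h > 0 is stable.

(-14.0000,0); λ=-8 ⇒ h* = (14)/8 = 1.7500.

On y'=λy, z=hλ:
  y_{n+1} = y_n + z·[4/7·y_n + 3/7·y_{n+1}] ⇒ (1 − 3/7z)y_{n+1} = (1 + 4/7z)y_n
  Hence R(z) = (1 + 4/7z)/(1 − 3/7z).

Need |R(x)|<1, x<0.
x=-1.39: |R|=0.1289
R=−1: 1+4/7x = −1+3/7x ⇒ -1/7x=2 ⇒ x=2/(-1/7)=-14.0000
Confirm numerically:
  x=-12.874: |R|=0.97532 <1
  x=-10.622: |R|=0.91309 <1
  x=-10.285: |R|=0.90186 <1
  x=-8.331: |R|=0.82280 <1
  x=-14.337: |R|=1.00674 >1
  x=-14.244: |R|=1.00491 >1
  x=-14.119: |R|=1.00241 >1
Interval (-14.0000, 0).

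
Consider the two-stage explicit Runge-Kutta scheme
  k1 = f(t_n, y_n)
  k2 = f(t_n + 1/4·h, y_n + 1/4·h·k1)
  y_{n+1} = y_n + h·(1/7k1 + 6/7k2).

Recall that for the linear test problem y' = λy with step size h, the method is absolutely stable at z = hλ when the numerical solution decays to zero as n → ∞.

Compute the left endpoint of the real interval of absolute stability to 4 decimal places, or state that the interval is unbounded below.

On y'=λy, z=hλ:
  k1=λy_n ⇒ h·k1=z·y_n;  k2=λ(1+1/4z)y_n ⇒ h·k2=z(1+1/4z)y_n
  y_{n+1}/y_n = 1 + 1/7z + 6/7z(1+1/4z) = 1 + z + 3/14z²
  Hence R(z) = 1 + z + 3/14z².

Find x<0 with |R(x)|<1.
x=-1.24: |R|=0.0895
R=1: x+3/14x²=0 ⇒ x=−14/3=-4.6667; min R=1−1/(4·3/14)=-0.1667>−1
Confirm numerically:
  x=-4.300: |R|=0.66214 <1
  x=-4.010: |R|=0.43574 <1
  x=-2.278: |R|=0.16601 <1
  x=-2.276: |R|=0.16596 <1
  x=-5.131: |R|=1.51053 >1
  x=-4.903: |R|=1.24830 >1
  x=-4.877: |R|=1.21981 >1
Stable set (-4.6667, 0).

z* = -4.6667.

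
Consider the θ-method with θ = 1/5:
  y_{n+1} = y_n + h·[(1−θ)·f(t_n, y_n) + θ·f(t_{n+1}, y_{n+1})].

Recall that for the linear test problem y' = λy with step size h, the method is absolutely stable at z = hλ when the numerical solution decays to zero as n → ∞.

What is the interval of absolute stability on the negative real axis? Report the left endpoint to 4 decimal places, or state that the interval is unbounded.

On y'=λy, z=hλ:
  y_{n+1} = y_n + z·[4/5·y_n + 1/5·y_{n+1}] ⇒ (1 − 1/5z)y_{n+1} = (1 + 4/5z)y_n
  R(z) = (1 + 4/5z)/(1 − 1/5z).

Solve |R(x)|<1 on ℝ⁻.
x=-1.18: |R|=0.0453
R=−1: 1+4/5x = −1+1/5x ⇒ -3/5x=2 ⇒ x=2/(-3/5)=-3.3333
Confirm numerically:
  x=-2.844: |R|=0.81285 <1
  x=-2.232: |R|=0.54314 <1
  x=-1.889: |R|=0.37103 <1
  x=-3.747: |R|=1.14188 >1
  x=-3.533: |R|=1.07020 >1
  x=-3.432: |R|=1.03510 >1
Interval (-3.3333, 0).

(-3.3333, 0).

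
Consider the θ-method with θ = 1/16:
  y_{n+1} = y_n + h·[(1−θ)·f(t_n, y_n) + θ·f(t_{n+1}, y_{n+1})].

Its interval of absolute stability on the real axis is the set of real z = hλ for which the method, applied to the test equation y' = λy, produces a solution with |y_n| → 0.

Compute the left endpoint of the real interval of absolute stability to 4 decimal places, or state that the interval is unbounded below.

z* = -2.2857.

Set f=λy, z=hλ:
  y_{n+1} = y_n + z·[15/16·y_n + 1/16·y_{n+1}] ⇒ (1 − 1/16z)y_{n+1} = (1 + 15/16z)y_n
  ⇒ R(z) = (1 + 15/16z)/(1 − 1/16z).

Solve |R(x)|<1 on ℝ⁻.
x=-1.77: |R|=0.5937
R=−1: 1+15/16x = −1+1/16x ⇒ -7/8x=2 ⇒ x=2/(-7/8)=-2.2857
Confirm numerically:
  x=-2.253: |R|=0.97491 <1
  x=-2.212: |R|=0.94333 <1
  x=-1.572: |R|=0.43137 <1
  x=-0.928: |R|=0.12287 <1
  x=-2.430: |R|=1.10960 >1
  x=-2.393: |R|=1.08166 >1
  x=-2.306: |R|=1.01551 >1
Interval (-2.2857, 0).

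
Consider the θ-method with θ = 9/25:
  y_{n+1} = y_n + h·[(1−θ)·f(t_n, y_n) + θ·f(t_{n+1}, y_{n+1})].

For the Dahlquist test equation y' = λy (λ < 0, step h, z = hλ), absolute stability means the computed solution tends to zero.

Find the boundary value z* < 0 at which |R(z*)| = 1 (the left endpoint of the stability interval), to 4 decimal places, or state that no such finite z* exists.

Test eqn y'=λy, z=hλ:
  y_{n+1} = y_n + z·[16/25·y_n + 9/25·y_{n+1}] ⇒ (1 − 9/25z)y_{n+1} = (1 + 16/25z)y_n
  so R(z) = (1 + 16/25z)/(1 − 9/25z).

Need |R(x)|<1, x<0.
x=-0.4: |R|=0.6503
R=−1: 1+16/25x = −1+9/25x ⇒ -7/25x=2 ⇒ x=2/(-7/25)=-7.1429
Confirm numerically:
  x=-6.559: |R|=0.95136 <1
  x=-6.538: |R|=0.94950 <1
  x=-4.149: |R|=0.66383 <1
  x=-7.511: |R|=1.02783 >1
  x=-7.289: |R|=1.01129 >1
Stable set (-7.1429, 0).

z* = -7.1429.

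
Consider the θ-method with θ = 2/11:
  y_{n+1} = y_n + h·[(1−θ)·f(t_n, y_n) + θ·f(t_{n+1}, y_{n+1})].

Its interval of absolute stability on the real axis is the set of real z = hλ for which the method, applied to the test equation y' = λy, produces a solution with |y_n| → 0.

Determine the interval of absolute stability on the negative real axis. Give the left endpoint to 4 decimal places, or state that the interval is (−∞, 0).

Test eqn y'=λy, z=hλ:
  y_{n+1} = y_n + z·[9/11·y_n + 2/11·y_{n+1}] ⇒ (1 − 2/11z)y_{n+1} = (1 + 9/11z)y_n
  so R(z) = (1 + 9/11z)/(1 − 2/11z).

Boundary: |R(x)|=1, x<0.
x=-1.35: |R|=0.0839
R=−1: 1+9/11x = −1+2/11x ⇒ -7/11x=2 ⇒ x=2/(-7/11)=-3.1429
Confirm numerically:
  x=-2.867: |R|=0.88461 <1
  x=-2.866: |R|=0.88417 <1
  x=-2.059: |R|=0.49815 <1
  x=-1.735: |R|=0.31894 <1
  x=-3.575: |R|=1.16667 >1
  x=-3.428: |R|=1.11178 >1
Stable set (-3.1429, 0).

(-3.1429, 0).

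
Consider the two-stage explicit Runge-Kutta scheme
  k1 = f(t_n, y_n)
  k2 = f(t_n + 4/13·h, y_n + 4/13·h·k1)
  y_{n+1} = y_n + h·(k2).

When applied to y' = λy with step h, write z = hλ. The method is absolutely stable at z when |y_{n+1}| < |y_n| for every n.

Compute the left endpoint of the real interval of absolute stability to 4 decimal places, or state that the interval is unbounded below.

Test eqn y'=λy, z=hλ:
  k1=λy_n ⇒ h·k1=z·y_n;  k2=λ(1+4/13z)y_n ⇒ h·k2=z(1+4/13z)y_n
  y_{n+1}/y_n = 1 + z(1+4/13z) = 1 + z + 4/13z²
  ⇒ R(z) = 1 + z + 4/13z².

Need |R(x)|<1, x<0.
x=-0.84: |R|=0.3771
R=1: x+4/13x²=0 ⇒ x=−13/4=-3.2500; min R=1−1/(4·4/13)=0.1875>−1
Confirm numerically:
  x=-3.126: |R|=0.88073 <1
  x=-2.525: |R|=0.43673 <1
  x=-2.339: |R|=0.34436 <1
  x=-1.468: |R|=0.19508 <1
  x=-3.581: |R|=1.36471 >1
  x=-3.379: |R|=1.13412 >1
So |R|<1 on (-3.2500, 0).

left endpoint -3.2500.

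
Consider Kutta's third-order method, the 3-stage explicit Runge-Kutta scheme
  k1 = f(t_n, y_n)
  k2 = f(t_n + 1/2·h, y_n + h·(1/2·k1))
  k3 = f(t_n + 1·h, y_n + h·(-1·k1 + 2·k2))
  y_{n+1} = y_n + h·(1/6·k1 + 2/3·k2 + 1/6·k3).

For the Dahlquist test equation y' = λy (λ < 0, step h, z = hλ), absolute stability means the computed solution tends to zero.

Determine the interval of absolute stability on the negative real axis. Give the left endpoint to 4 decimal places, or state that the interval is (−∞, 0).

(-2.5127, 0).

On y'=λy, z=hλ:
  order 3, 3-stage ⇒ R(z)=1+z+z^2/2+z^3/6
  (e.g. R(-1.53)=0.04352, |R|=0.04352)

Find x<0 with |R(x)|<1.
x=-1.53: |R|=0.0435
|R(-1.61)|=0.0095 |R(-1.48)|=0.0749 |R(-1.09)|=0.2882
Bisect:
  x_lo=-3.3306 |R|=2.9419  x_hi=-0.1915 |R|=0.8257
  mid=-1.76106 |R|=0.12067 →hi
  mid=-2.54585 |R|=1.05526 →lo
  mid=-2.15345 |R|=0.49916 →hi
  mid=-2.34965 |R|=0.75123 →hi
  mid=-2.44775 |R|=0.89628 →hi
  mid=-2.49680 |R|=0.97397 →hi
  mid=-2.52132 |R|=1.01416 →lo
  mid=-2.50906 |R|=0.99395 →hi
  mid=-2.51519 |R|=1.00402 →lo
  ...
  [-2.51289,-2.51270] ⇒ x*=-2.5127
Stable set (-2.5127, 0).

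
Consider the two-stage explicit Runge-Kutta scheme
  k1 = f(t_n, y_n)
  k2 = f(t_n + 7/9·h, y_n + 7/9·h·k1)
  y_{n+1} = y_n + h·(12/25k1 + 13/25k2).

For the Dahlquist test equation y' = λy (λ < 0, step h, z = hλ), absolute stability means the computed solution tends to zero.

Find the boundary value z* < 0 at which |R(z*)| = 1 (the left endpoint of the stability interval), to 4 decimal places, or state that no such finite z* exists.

z* = -2.4725.

With y'=λy (z=hλ):
  k1=λy_n ⇒ h·k1=z·y_n;  k2=λ(1+7/9z)y_n ⇒ h·k2=z(1+7/9z)y_n
  y_{n+1}/y_n = 1 + 12/25z + 13/25z(1+7/9z) = 1 + z + 91/225z²
  Hence R(z) = 1 + z + 91/225z².

Boundary: |R(x)|=1, x<0.
x=-0.61: |R|=0.5405
R=1: x+91/225x²=0 ⇒ x=−225/91=-2.4725; min R=1−1/(4·91/225)=0.3819>−1
Confirm numerically:
  x=-2.247: |R|=0.79504 <1
  x=-2.235: |R|=0.78529 <1
  x=-2.143: |R|=0.71439 <1
  x=-3.021: |R|=1.67014 >1
  x=-2.965: |R|=1.59056 >1
Interval (-2.4725, 0).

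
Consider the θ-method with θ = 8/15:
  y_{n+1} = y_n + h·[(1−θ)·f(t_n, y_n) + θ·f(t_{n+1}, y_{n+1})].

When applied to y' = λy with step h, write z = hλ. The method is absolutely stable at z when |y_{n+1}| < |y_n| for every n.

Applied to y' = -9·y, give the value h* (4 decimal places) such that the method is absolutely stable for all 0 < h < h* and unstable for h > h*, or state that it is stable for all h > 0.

(−∞, 0) — no finite endpoint. Any h>0 works for λ=-9.

Set f=λy, z=hλ:
  y_{n+1} = y_n + z·[7/15·y_n + 8/15·y_{n+1}] ⇒ (1 − 8/15z)y_{n+1} = (1 + 7/15z)y_n
  so R(z) = (1 + 7/15z)/(1 − 8/15z).

Boundary: |R(x)|=1, x<0.
x=-1.09: |R|=0.3107
x=-2: |R|=0.0323
x=-10: |R|=0.5789
x=-100: |R|=0.8405
θ=8/15≥1/2 ⇒ |1+7/15x|<|1−8/15x| ∀x<0 ⇒ unbounded interval.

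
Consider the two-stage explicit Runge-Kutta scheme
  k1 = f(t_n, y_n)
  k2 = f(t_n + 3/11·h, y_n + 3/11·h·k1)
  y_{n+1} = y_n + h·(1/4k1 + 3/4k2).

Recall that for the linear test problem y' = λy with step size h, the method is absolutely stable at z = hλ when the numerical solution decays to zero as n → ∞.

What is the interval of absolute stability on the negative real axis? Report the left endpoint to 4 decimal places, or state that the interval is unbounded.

Test eqn y'=λy, z=hλ:
  k1=λy_n ⇒ h·k1=z·y_n;  k2=λ(1+3/11z)y_n ⇒ h·k2=z(1+3/11z)y_n
  y_{n+1}/y_n = 1 + 1/4z + 3/4z(1+3/11z) = 1 + z + 9/44z²
  Hence R(z) = 1 + z + 9/44z².

Boundary: |R(x)|=1, x<0.
x=-1.63: |R|=0.0865
R=1: x+9/44x²=0 ⇒ x=−44/9=-4.8889; min R=1−1/(4·9/44)=-0.2222>−1
Confirm numerically:
  x=-4.728: |R|=0.84441 <1
  x=-3.162: |R|=0.11690 <1
  x=-2.680: |R|=0.21087 <1
  x=-5.395: |R|=1.55851 >1
  x=-5.268: |R|=1.40851 >1
So |R|<1 on (-4.8889, 0).

z∈(-4.8889,0).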